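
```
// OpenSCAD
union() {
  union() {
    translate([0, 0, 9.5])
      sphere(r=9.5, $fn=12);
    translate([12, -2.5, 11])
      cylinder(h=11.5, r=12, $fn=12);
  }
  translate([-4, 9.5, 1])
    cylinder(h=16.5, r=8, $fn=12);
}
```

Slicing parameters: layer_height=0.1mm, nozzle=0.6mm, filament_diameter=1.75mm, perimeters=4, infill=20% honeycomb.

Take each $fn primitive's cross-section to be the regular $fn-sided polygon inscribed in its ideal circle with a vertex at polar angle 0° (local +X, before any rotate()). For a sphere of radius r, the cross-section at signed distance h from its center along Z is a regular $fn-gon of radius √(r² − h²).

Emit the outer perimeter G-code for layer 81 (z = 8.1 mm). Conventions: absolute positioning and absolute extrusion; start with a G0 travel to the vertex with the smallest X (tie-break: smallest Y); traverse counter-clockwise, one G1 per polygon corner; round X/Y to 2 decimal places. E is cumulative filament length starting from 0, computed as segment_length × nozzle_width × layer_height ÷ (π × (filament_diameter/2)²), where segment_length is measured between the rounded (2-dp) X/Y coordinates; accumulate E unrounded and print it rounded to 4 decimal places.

G0 X-12.00 Y9.50 Z8.10
G1 X-10.93 Y5.50 E0.1033
G1 X-8.56 Y3.13 E0.1869
G1 X-9.40 Y0.00 E0.2677
G1 X-8.14 Y-4.70 E0.3891
G1 X-4.70 Y-8.14 E0.5105
G1 X0.00 Y-9.40 E0.6319
G1 X4.70 Y-8.14 E0.7532
G1 X8.14 Y-4.70 E0.8746
G1 X9.40 Y0.00 E0.9960
G1 X8.14 Y4.70 E1.1174
G1 X4.70 Y8.14 E1.2387
G1 X3.71 Y8.40 E1.2642
G1 X4.00 Y9.50 E1.2926
G1 X2.93 Y13.50 E1.3959
G1 X0.00 Y16.43 E1.4993
G1 X-4.00 Y17.50 E1.6026
G1 X-8.00 Y16.43 E1.7059
G1 X-10.93 Y13.50 E1.8092
G1 X-12.00 Y9.50 E1.9125

At z = 8.1 mm: the sphere: section is a regular 12-gon, circumradius = √(r²−h²) = √(9.5²−1.4²) = 9.396; the cylinder at (12, -2.5) is not intersected at this z (z outside [11, 22.5]); Taking the union: only the r=9.5 sphere is present, so the union is just that shape — 1 connected region; the r=8 cylinder at (-4, 9.5) gives a regular 12-gon of circumradius 8 (constant along its height); Merging all regions: the regions partially overlap (shared area 62.79 mm²), so overlapping operands fuse into one piece — 1 connected region. The outline is a single polygon with 19 vertices. Extrusion per mm of travel: 0.6 × 0.1 / (π × 0.875²) = 0.024945. Accumulating E over each segment gives final E = 1.9125.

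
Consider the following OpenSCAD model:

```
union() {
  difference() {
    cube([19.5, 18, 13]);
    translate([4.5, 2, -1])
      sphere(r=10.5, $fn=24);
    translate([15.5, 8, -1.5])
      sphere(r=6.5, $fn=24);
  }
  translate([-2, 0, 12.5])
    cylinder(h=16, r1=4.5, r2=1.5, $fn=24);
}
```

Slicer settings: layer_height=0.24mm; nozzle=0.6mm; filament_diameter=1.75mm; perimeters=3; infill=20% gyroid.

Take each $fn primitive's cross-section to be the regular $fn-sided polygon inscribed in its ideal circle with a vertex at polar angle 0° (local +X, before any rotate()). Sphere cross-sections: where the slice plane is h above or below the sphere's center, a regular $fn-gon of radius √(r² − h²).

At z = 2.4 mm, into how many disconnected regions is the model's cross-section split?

2

At z = 2.4 mm: the cube is present — its section is the full 19.5×18 rectangle; the sphere at (4.5, 2): section is a regular 24-gon, circumradius = √(r²−h²) = √(10.5²−3.4²) = 9.934; the r=6.5 sphere at (15.5, 8) slices to a regular 24-gon of circumradius 5.200 (√(r²−h²) with h=3.9 from center); After the difference (first − rest): starting from the 19.5×18 cube, the r=10.5 sphere at (4.5, 2) partially overlaps it — only the 148.08 mm² overlap (of its 306.51 mm²) is removed, clipping the outline; the r=6.5 sphere at (15.5, 8) partially overlaps it — only the 65.40 mm² overlap (of its 83.98 mm²) is removed, clipping the outline — 2 connected regions; the cone at (-2, 0) does not reach this height (z outside [12.5, 28.5]); Taking the union: only the result so far is present, so the union is just that shape — 2 connected regions. The result has 2 disconnected regions.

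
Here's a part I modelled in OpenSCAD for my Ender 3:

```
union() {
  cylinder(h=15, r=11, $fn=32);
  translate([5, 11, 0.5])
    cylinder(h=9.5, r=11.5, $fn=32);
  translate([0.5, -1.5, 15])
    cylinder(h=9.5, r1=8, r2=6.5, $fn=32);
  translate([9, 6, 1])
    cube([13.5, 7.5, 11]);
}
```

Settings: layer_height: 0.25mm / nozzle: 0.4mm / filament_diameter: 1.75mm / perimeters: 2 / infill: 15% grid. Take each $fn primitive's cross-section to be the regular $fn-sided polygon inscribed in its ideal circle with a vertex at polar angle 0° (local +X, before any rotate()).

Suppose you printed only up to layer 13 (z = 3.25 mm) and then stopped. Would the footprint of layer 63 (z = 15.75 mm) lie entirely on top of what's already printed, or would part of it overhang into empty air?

entirely on top

Compare the two slices. At z = 3.25: the r=11 cylinder contributes a regular 32-gon of circumradius 11 (area = (32/2)·11.000²·sin(360°/32) = 377.69 mm²); the r=11.5 cylinder at (5, 11) contributes a regular 32-gon of circumradius 11.5 (area = (32/2)·11.500²·sin(360°/32) = 412.81 mm²); the cone at (0.5, -1.5) is not intersected at this z (z outside [15, 24.5]); the cube at (9, 6) (footprint 13.5×7.5) is included at this height (area 101.25 mm²); Combining (union): the regions partially overlap — summed areas 891.76 mm² minus the doubly-counted overlap 191.63 mm² gives 700.12 mm² — area = 700.12 mm². At z = 15.75: the cylinder is absent (z outside [0, 15]); the cylinder at (5, 11) does not reach this height (z outside [0.5, 10]); the cone at (0.5, -1.5): at t=0.079 of its height the radius interpolates to r₁+(r₂−r₁)t = 7.882, giving a regular 32-gon of that circumradius (area = (32/2)·7.882²·sin(360°/32) = 193.90 mm²); the cube at (9, 6) does not reach this height (z outside [1, 12]); Taking the union: only the cone at (0.5, -1.5) is present, so the union is just that shape — area = 193.90 mm². Checking containment: the cross-section at z = 15.75 is a subset of the cross-section at z = 3.25.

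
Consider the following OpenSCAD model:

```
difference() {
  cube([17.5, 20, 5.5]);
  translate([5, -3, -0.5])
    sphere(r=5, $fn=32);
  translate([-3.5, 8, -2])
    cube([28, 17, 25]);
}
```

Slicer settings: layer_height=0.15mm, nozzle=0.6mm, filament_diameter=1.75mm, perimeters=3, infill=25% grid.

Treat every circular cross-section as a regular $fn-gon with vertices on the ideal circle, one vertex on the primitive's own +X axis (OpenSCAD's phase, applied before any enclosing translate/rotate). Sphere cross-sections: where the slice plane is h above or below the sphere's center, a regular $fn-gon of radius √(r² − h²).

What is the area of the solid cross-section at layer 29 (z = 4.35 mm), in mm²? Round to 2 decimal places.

140.00 mm²

At z = 4.35 mm: the cube (footprint 17.5×20) is included at this height (area 350.00 mm²); the sphere at (5, -3): section is a regular 32-gon, circumradius = √(r²−h²) = √(5²−4.85²) = 1.216 (area = (32/2)·1.216²·sin(360°/32) = 4.61 mm²); the 28×17 cube at (-3.5, 8) contributes its full rectangle (area 476.00 mm²); After the difference (first − rest): starting from the 17.5×20 cube (350.00 mm²), the r=5 sphere at (5, -3) misses the remaining region (no effect); the 28×17 cube at (-3.5, 8) partially overlaps it — only the 210.00 mm² overlap (of its 476.00 mm²) is removed, clipping the outline — area = 140.00 mm². Overall, the cross-section is a single solid region. Net area = 140.00 mm².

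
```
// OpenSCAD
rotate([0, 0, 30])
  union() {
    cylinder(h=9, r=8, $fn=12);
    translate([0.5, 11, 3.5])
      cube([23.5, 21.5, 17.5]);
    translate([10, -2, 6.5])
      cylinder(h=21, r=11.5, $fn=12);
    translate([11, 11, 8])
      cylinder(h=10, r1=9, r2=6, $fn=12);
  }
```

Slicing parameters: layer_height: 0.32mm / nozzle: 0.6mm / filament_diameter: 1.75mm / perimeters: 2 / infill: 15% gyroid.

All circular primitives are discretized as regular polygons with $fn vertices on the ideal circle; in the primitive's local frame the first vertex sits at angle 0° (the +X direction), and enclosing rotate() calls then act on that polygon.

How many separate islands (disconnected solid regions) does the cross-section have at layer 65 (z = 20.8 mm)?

At z = 20.8 mm: the cylinder is not intersected at this z (z outside [0, 9]); the cube at (0.5, 11) is present — its section is the full 23.5×21.5 rectangle; the cylinder at (10, -2): section is a regular 12-gon, circumradius r=11.5; the cone at (11, 11) is not intersected at this z (z outside [8, 18]); Taking the union: the 2 present regions are separate (no shared area or edge), so areas and boundary lengths simply add and each stays a separate island — 2 connected regions; (rotated 30° about Z; rotation is an isometry so areas/perimeters/island counts are preserved). Overall, the cross-section has 2 separate islands. Island count = 2.

2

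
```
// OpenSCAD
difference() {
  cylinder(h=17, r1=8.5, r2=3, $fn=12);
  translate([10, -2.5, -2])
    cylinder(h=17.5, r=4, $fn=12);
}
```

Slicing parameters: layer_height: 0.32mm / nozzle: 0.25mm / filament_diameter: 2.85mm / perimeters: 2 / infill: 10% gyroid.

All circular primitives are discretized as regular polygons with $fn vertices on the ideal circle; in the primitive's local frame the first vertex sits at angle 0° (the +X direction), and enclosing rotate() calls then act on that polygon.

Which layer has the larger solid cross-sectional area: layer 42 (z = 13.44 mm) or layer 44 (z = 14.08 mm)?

Layer 42 (z = 13.44): the cone contributes a regular 12-gon of circumradius 4.152 (interpolated between r1=8.5 and r2=3 at t=0.791) (area = (12/2)·4.152²·sin(360°/12) = 51.71 mm²); the r=4 cylinder at (10, -2.5) contributes a regular 12-gon of circumradius 4 (area = (12/2)·4.000²·sin(360°/12) = 48.00 mm²); Taking the first minus the rest: starting from the cone (51.71 mm²), the r=4 cylinder at (10, -2.5) misses the remaining region (no effect) — area = 51.71 mm². So its area = 51.71 mm². Layer 44 (z = 14.08): the cone contributes a regular 12-gon of circumradius 3.945 (interpolated between r1=8.5 and r2=3 at t=0.828) (area = (12/2)·3.945²·sin(360°/12) = 46.68 mm²); the r=4 cylinder at (10, -2.5) contributes a regular 12-gon of circumradius 4 (area = (12/2)·4.000²·sin(360°/12) = 48.00 mm²); After the difference (first − rest): starting from the cone (46.68 mm²), the r=4 cylinder at (10, -2.5) misses the remaining region (no effect) — area = 46.68 mm². So its area = 46.68 mm². Layer 42 is larger (51.71 vs 46.68 mm²).

layer 42 (z = 13.44 mm)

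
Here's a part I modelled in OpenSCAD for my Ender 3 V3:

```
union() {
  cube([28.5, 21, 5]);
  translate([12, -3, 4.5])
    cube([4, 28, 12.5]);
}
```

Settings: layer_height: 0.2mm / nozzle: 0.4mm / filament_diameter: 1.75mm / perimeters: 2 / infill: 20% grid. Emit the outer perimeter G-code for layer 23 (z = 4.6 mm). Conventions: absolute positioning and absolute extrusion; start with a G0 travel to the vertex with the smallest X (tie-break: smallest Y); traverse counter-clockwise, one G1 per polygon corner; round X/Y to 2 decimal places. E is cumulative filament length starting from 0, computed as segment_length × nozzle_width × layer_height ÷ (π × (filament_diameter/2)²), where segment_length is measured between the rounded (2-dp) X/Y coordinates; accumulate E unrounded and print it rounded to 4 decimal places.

At z = 4.6 mm: the cube (footprint 28.5×21) is included at this height; the cube at (12, -3) is present — its section is the full 4×28 rectangle; Merging all regions: the regions partially overlap (shared area 84.00 mm²), so overlapping operands fuse into one piece — 1 connected region. The outline is a single polygon with 12 vertices. Extrusion per mm of travel: 0.4 × 0.2 / (π × 0.875²) = 0.033260. Accumulating E over each segment gives final E = 3.7584.

G0 X0.00 Y0.00 Z4.60
G1 X12.00 Y0.00 E0.3991
G1 X12.00 Y-3.00 E0.4989
G1 X16.00 Y-3.00 E0.6319
G1 X16.00 Y0.00 E0.7317
G1 X28.50 Y0.00 E1.1475
G1 X28.50 Y21.00 E1.8459
G1 X16.00 Y21.00 E2.2617
G1 X16.00 Y25.00 E2.3947
G1 X12.00 Y25.00 E2.5278
G1 X12.00 Y21.00 E2.6608
G1 X0.00 Y21.00 E3.0599
G1 X0.00 Y0.00 E3.7584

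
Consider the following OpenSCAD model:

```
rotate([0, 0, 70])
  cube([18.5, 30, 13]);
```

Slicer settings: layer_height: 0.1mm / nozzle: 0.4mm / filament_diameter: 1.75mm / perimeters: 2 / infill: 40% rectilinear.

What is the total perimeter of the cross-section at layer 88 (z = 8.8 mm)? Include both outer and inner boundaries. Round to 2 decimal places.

97.00 mm

At z = 8.8 mm: the 18.5×30 cube contributes its full rectangle (perimeter 97.00 mm); (rotated 70° about Z; rotation is an isometry so areas/perimeters/island counts are preserved). Overall, the cross-section is a single solid region. Total boundary length (outer) = 97.00 mm.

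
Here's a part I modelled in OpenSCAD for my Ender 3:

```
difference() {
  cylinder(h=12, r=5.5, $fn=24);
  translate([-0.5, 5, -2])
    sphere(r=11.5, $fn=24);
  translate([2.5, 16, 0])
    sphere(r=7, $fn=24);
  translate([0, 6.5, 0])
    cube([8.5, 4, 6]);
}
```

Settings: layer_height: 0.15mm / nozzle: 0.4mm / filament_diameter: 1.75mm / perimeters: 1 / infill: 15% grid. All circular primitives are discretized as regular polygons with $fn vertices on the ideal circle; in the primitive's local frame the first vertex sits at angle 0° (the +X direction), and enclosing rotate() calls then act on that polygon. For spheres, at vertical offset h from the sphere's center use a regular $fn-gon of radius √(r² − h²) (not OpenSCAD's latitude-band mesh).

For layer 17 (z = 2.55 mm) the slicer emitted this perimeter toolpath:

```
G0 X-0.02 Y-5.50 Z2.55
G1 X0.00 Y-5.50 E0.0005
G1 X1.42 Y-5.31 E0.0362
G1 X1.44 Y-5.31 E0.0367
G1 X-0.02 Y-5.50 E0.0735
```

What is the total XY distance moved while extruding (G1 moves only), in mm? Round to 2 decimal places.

Sum the Euclidean lengths of each G1 segment: total = 2.94 mm.

2.94 mm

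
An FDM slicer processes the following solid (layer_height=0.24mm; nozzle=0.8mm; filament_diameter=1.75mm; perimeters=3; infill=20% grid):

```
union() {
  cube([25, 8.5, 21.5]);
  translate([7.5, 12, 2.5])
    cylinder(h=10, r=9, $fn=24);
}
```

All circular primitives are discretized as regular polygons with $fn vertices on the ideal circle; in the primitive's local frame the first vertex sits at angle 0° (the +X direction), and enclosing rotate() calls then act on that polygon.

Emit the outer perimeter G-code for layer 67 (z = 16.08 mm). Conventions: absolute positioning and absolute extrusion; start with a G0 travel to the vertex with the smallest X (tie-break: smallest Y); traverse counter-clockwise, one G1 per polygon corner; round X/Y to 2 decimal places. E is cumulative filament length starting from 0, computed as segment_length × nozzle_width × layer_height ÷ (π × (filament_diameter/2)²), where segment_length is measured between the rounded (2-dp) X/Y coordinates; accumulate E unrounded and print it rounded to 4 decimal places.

G0 X0.00 Y0.00 Z16.08
G1 X25.00 Y0.00 E1.9956
G1 X25.00 Y8.50 E2.6741
G1 X0.00 Y8.50 E4.6697
G1 X0.00 Y0.00 E5.3482

At z = 16.08 mm: the cube is present — its section is the full 25×8.5 rectangle; the cylinder at (7.5, 12) is not intersected at this z (z outside [2.5, 12.5]); Taking the union: only the 25×8.5 cube is present, so the union is just that shape — 1 connected region. The outline is a single polygon with 4 vertices. Extrusion per mm of travel: 0.8 × 0.24 / (π × 0.875²) = 0.079824. Accumulating E over each segment gives final E = 5.3482.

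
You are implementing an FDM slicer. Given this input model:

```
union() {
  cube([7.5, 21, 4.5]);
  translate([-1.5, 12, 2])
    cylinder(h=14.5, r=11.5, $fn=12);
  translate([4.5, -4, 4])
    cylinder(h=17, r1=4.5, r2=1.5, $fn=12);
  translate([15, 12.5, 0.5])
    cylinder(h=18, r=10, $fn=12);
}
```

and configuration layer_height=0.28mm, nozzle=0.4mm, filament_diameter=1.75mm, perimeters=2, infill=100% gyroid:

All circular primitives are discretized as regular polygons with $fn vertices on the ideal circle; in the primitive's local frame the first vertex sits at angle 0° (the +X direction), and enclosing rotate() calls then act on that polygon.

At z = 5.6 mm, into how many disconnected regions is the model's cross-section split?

2

At z = 5.6 mm: the cube is not intersected at this z (z outside [0, 4.5]); the cylinder at (-1.5, 12): section is a regular 12-gon, circumradius r=11.5; the cone at (4.5, -4): at t=0.094 of its height the radius interpolates to r₁+(r₂−r₁)t = 4.218, giving a regular 12-gon of that circumradius; the cylinder at (15, 12.5): section is a regular 12-gon, circumradius r=10; Merging all regions: the regions partially overlap (shared area 40.18 mm²), so overlapping operands fuse into one piece — 2 connected regions. The result has 2 disconnected regions.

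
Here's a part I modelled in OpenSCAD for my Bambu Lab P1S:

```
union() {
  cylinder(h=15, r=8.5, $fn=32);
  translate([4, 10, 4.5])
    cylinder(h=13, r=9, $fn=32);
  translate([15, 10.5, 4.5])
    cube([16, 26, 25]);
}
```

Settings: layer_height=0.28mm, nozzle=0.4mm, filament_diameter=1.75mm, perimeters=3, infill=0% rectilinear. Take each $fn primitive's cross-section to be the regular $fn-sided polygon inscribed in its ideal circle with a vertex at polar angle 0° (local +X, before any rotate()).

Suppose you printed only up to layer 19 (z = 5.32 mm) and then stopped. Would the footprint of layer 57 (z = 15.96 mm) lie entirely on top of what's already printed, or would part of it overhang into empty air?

entirely on top

Compare the two slices. At z = 5.32: the r=8.5 cylinder contributes a regular 32-gon of circumradius 8.5 (area = (32/2)·8.500²·sin(360°/32) = 225.52 mm²); the r=9 cylinder at (4, 10) gives a regular 32-gon of circumradius 9 (constant along its height) (area = (32/2)·9.000²·sin(360°/32) = 252.84 mm²); the cube at (15, 10.5) is present — its section is the full 16×26 rectangle (area 416.00 mm²); Combining (union): the regions partially overlap — summed areas 894.36 mm² minus the doubly-counted overlap 63.79 mm² gives 830.57 mm² — area = 830.57 mm². At z = 15.96: the cylinder does not reach this height (z outside [0, 15]); the r=9 cylinder at (4, 10) gives a regular 32-gon of circumradius 9 (constant along its height) (area = (32/2)·9.000²·sin(360°/32) = 252.84 mm²); the 16×26 cube at (15, 10.5) contributes its full rectangle (area 416.00 mm²); Taking the union: the 2 present regions are separate (no shared area or edge), so areas and boundary lengths simply add and each stays a separate island — area = 668.84 mm². Checking containment: the cross-section at z = 15.96 is a subset of the cross-section at z = 5.32.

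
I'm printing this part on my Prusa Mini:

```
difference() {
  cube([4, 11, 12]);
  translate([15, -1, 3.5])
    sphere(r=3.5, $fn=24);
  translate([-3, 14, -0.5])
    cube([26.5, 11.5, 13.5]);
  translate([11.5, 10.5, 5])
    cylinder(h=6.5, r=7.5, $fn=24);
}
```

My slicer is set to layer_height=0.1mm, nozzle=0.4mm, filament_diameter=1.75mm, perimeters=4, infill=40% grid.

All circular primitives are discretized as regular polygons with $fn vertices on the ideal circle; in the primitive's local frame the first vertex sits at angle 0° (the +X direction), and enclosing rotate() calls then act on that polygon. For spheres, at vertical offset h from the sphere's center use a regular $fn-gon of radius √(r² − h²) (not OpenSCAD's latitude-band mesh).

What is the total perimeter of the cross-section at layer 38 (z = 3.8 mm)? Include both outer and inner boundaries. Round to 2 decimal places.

At z = 3.8 mm: the cube is present — its section is the full 4×11 rectangle (perimeter 30.00 mm); the r=3.5 sphere at (15, -1) slices to a regular 24-gon of circumradius 3.487 (√(r²−h²) with h=0.3 from center) (perimeter = 2·24·3.487·sin(180°/24) = 21.85 mm); the cube at (-3, 14) (footprint 26.5×11.5) is included at this height (perimeter 76.00 mm); the cylinder at (11.5, 10.5) does not reach this height (z outside [5, 11.5]); Taking the first minus the rest: starting from the 4×11 cube, the r=3.5 sphere at (15, -1) misses the remaining region (no effect); the 26.5×11.5 cube at (-3, 14) misses the remaining region (no effect) — boundary = 30.00 mm. Overall, the cross-section is a single solid region. Total boundary length (outer) = 30.00 mm.

30.00 mm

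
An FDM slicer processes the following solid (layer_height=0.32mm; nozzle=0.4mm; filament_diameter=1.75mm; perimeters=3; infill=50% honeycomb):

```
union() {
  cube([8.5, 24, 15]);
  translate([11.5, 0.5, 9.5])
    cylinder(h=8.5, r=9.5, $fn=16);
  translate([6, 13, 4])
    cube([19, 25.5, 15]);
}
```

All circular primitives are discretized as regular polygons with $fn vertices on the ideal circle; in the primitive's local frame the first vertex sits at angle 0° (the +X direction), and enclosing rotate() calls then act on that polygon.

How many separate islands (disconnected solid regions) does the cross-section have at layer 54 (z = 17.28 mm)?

At z = 17.28 mm: the cube does not reach this height (z outside [0, 15]); the cylinder at (11.5, 0.5): section is a regular 16-gon, circumradius r=9.5; the cube at (6, 13) (footprint 19×25.5) is included at this height; Merging all regions: the 2 present regions are separate (no shared area or edge), so areas and boundary lengths simply add and each stays a separate island — 2 connected regions. Overall, the cross-section has 2 separate islands. Island count = 2.

2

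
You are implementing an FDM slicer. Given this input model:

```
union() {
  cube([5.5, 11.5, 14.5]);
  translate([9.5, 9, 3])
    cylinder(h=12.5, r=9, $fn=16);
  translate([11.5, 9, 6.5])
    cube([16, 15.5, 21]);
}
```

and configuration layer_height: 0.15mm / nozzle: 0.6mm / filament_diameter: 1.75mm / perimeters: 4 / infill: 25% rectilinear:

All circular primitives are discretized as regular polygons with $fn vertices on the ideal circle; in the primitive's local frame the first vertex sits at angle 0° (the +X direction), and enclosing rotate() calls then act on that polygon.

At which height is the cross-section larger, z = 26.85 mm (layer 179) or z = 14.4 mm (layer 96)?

Layer 179 (z = 26.85): the cube is not intersected at this z (z outside [0, 14.5]); the cylinder at (9.5, 9) does not reach this height (z outside [3, 15.5]); the 16×15.5 cube at (11.5, 9) contributes its full rectangle (area 248.00 mm²); Merging all regions: only the 16×15.5 cube at (11.5, 9) is present, so the union is just that shape — area = 248.00 mm². So its area = 248.00 mm². Layer 96 (z = 14.4): the 5.5×11.5 cube contributes its full rectangle (area 63.25 mm²); the r=9 cylinder at (9.5, 9) contributes a regular 16-gon of circumradius 9 (area = (16/2)·9.000²·sin(360°/16) = 247.98 mm²); the 16×15.5 cube at (11.5, 9) contributes its full rectangle (area 248.00 mm²); Taking the union: the regions partially overlap — summed areas 559.23 mm² minus the doubly-counted overlap 83.93 mm² gives 475.30 mm² — area = 475.30 mm². So its area = 475.30 mm². Layer 96 is larger (475.30 vs 248.00 mm²).

layer 96 (z = 14.4 mm)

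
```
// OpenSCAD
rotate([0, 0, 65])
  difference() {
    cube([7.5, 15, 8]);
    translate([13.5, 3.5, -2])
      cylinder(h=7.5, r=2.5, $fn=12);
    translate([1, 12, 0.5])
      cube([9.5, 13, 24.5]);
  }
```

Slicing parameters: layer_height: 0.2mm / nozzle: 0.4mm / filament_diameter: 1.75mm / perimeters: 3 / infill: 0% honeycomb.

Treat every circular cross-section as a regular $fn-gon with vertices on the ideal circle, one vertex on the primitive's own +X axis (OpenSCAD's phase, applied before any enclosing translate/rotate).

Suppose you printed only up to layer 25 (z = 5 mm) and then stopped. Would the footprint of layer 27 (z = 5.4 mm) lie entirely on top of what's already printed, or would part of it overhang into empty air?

Compare the two slices. At z = 5: the cube (footprint 7.5×15) is included at this height (area 112.50 mm²); the r=2.5 cylinder at (13.5, 3.5) contributes a regular 12-gon of circumradius 2.5 (area = (12/2)·2.500²·sin(360°/12) = 18.75 mm²); the 9.5×13 cube at (1, 12) contributes its full rectangle (area 123.50 mm²); Taking the first minus the rest: starting from the 7.5×15 cube (112.50 mm²), the r=2.5 cylinder at (13.5, 3.5) misses the remaining region (no effect); the 9.5×13 cube at (1, 12) partially overlaps it — only the 19.50 mm² overlap (of its 123.50 mm²) is removed, clipping the outline — area = 93.00 mm²; (whole slice rotated 65° about Z — lengths, areas and connectivity unchanged). At z = 5.4: the cube is present — its section is the full 7.5×15 rectangle (area 112.50 mm²); the r=2.5 cylinder at (13.5, 3.5) contributes a regular 12-gon of circumradius 2.5 (area = (12/2)·2.500²·sin(360°/12) = 18.75 mm²); the cube at (1, 12) is present — its section is the full 9.5×13 rectangle (area 123.50 mm²); After the difference (first − rest): starting from the 7.5×15 cube (112.50 mm²), the r=2.5 cylinder at (13.5, 3.5) misses the remaining region (no effect); the 9.5×13 cube at (1, 12) partially overlaps it — only the 19.50 mm² overlap (of its 123.50 mm²) is removed, clipping the outline — area = 93.00 mm²; (rotated 65° about Z; rotation is an isometry so areas/perimeters/island counts are preserved). Checking containment: the cross-section at z = 5.4 is a subset of the cross-section at z = 5.

entirely on top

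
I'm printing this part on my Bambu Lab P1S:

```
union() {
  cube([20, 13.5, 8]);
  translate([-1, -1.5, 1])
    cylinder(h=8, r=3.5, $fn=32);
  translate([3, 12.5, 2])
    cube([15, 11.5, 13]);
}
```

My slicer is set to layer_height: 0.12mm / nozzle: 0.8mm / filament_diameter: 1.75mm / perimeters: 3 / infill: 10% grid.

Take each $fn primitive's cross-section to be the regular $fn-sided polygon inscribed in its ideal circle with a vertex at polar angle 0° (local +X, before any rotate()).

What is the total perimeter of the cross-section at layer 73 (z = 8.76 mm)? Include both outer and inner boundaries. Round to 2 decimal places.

At z = 8.76 mm: the cube is not intersected at this z (z outside [0, 8]); the r=3.5 cylinder at (-1, -1.5) contributes a regular 32-gon of circumradius 3.5 (perimeter = 2·32·3.500·sin(180°/32) = 21.96 mm); the cube at (3, 12.5) is present — its section is the full 15×11.5 rectangle (perimeter 53.00 mm); Merging all regions: the 2 present regions are separate (no shared area or edge), so areas and boundary lengths simply add and each stays a separate island — boundary = 74.96 mm. Overall, the cross-section has 2 separate islands. Total boundary length (outer) = 74.96 mm.

74.96 mm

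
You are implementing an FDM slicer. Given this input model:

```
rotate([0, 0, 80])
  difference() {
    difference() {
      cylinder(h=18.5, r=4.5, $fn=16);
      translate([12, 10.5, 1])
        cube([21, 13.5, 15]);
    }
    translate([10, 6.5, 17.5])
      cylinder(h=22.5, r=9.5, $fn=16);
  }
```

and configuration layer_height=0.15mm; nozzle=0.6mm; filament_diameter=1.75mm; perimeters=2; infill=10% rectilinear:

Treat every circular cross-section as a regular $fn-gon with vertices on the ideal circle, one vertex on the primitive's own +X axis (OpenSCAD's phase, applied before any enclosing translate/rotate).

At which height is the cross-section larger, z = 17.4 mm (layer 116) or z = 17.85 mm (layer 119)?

Layer 116 (z = 17.4): the cylinder: section is a regular 16-gon, circumradius r=4.5 (area = (16/2)·4.500²·sin(360°/16) = 61.99 mm²); the cube at (12, 10.5) does not reach this height (z outside [1, 16]); Taking the first minus the rest: none of the subtracted shapes is present at this height, so the r=4.5 cylinder is unchanged — area = 61.99 mm²; the cylinder at (10, 6.5) does not reach this height (z outside [17.5, 40]); Subtracting the remaining from the first: none of the subtracted shapes is present at this height, so the result so far is unchanged — area = 61.99 mm²; (whole slice rotated 80° about Z — lengths, areas and connectivity unchanged). So its area = 61.99 mm². Layer 119 (z = 17.85): the r=4.5 cylinder contributes a regular 16-gon of circumradius 4.5 (area = (16/2)·4.500²·sin(360°/16) = 61.99 mm²); the cube at (12, 10.5) is not intersected at this z (z outside [1, 16]); After the difference (first − rest): none of the subtracted shapes is present at this height, so the r=4.5 cylinder is unchanged — area = 61.99 mm²; the cylinder at (10, 6.5): section is a regular 16-gon, circumradius r=9.5 (area = (16/2)·9.500²·sin(360°/16) = 276.30 mm²); Subtracting the remaining from the first: starting from the result so far (61.99 mm²), the r=9.5 cylinder at (10, 6.5) partially overlaps it — only the 8.29 mm² overlap (of its 276.30 mm²) is removed, clipping the outline — area = 53.71 mm²; (rotated 80° about Z; rotation is an isometry so areas/perimeters/island counts are preserved). So its area = 53.71 mm². Layer 116 is larger (61.99 vs 53.71 mm²).

layer 116 (z = 17.4 mm)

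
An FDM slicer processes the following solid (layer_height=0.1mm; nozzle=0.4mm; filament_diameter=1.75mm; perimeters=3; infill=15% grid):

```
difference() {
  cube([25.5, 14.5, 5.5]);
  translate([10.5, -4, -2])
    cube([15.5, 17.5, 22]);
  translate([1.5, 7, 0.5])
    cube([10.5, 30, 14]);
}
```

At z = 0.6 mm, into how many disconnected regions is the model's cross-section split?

At z = 0.6 mm: the cube (footprint 25.5×14.5) is included at this height; the 15.5×17.5 cube at (10.5, -4) contributes its full rectangle; the 10.5×30 cube at (1.5, 7) contributes its full rectangle; After the difference (first − rest): starting from the 25.5×14.5 cube, the 15.5×17.5 cube at (10.5, -4) partially overlaps it — only the 202.50 mm² overlap (of its 271.25 mm²) is removed, clipping the outline; the 10.5×30 cube at (1.5, 7) partially overlaps it — only the 69.00 mm² overlap (of its 315.00 mm²) is removed, clipping the outline — 2 connected regions. The result has 2 disconnected regions.

2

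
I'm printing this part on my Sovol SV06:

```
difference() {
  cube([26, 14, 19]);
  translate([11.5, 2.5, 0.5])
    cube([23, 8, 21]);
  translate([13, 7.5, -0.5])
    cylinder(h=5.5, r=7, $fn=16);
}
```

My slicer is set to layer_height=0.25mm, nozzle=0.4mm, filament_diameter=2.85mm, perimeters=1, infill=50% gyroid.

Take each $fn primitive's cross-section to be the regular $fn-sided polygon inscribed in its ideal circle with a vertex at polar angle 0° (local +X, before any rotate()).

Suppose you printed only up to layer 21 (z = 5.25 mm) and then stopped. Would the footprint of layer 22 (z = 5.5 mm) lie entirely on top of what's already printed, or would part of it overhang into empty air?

Compare the two slices. At z = 5.25: the cube (footprint 26×14) is included at this height (area 364.00 mm²); the cube at (11.5, 2.5) (footprint 23×8) is included at this height (area 184.00 mm²); the cylinder at (13, 7.5) is absent (z outside [-0.5, 5]); Subtracting the remaining from the first: starting from the 26×14 cube (364.00 mm²), the 23×8 cube at (11.5, 2.5) partially overlaps it — only the 116.00 mm² overlap (of its 184.00 mm²) is removed, clipping the outline — area = 248.00 mm². At z = 5.5: the cube (footprint 26×14) is included at this height (area 364.00 mm²); the 23×8 cube at (11.5, 2.5) contributes its full rectangle (area 184.00 mm²); the cylinder at (13, 7.5) is absent (z outside [-0.5, 5]); Subtracting the remaining from the first: starting from the 26×14 cube (364.00 mm²), the 23×8 cube at (11.5, 2.5) partially overlaps it — only the 116.00 mm² overlap (of its 184.00 mm²) is removed, clipping the outline — area = 248.00 mm². Checking containment: the cross-section at z = 5.5 is a subset of the cross-section at z = 5.25.

entirely on top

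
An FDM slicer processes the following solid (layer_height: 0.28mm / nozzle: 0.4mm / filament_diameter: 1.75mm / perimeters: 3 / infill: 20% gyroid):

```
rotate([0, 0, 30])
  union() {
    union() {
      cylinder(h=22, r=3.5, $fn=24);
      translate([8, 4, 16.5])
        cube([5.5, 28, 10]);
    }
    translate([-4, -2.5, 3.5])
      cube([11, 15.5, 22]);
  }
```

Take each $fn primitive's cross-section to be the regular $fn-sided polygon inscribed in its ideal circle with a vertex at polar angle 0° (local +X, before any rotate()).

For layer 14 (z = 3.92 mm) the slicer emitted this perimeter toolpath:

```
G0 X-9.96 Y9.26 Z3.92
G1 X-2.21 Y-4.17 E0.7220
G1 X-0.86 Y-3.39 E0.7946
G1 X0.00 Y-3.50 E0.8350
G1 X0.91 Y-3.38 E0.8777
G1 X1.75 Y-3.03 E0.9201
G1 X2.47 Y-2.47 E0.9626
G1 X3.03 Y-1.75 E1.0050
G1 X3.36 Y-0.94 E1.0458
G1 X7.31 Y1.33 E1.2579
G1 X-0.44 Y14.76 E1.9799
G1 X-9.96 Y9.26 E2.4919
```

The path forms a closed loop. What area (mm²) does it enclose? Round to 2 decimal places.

Apply the shoelace formula to the sequence of (X, Y) vertices; enclosed area = 173.68 mm².

173.68 mm²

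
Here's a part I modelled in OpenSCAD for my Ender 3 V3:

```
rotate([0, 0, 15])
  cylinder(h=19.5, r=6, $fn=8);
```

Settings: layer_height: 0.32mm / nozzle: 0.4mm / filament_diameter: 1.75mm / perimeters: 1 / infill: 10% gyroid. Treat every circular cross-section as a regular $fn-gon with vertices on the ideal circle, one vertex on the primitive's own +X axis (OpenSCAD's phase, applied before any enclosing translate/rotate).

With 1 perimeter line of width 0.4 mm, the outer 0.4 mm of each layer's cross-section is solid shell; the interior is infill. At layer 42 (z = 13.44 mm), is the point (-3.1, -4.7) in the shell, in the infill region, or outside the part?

At z = 13.44 mm: the cylinder: section is a regular 8-gon, circumradius r=6; (rotated 15° about Z; rotation is an isometry so areas/perimeters/island counts are preserved). Overall, the cross-section is a single solid region. Undo the 15° rotation: the query point maps to (-4.211, -3.738) in the un-rotated model frame. The nearest boundary edge runs (-6.00, 0.00)→(-4.24, -4.24); distance from the point to it = 0.22 mm. The point is inside the cross-section, 0.22 mm from the nearest boundary — within the 0.4 mm shell band (1 × 0.4).

shell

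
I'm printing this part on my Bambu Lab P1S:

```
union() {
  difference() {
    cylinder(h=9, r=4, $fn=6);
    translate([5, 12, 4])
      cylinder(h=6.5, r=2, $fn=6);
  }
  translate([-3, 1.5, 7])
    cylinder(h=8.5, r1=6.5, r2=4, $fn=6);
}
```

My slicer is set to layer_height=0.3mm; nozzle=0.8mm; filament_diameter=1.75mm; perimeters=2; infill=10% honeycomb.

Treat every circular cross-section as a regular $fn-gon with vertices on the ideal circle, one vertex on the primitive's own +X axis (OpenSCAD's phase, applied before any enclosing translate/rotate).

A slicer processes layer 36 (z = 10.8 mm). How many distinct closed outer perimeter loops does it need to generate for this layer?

1

At z = 10.8 mm: the cylinder is absent (z outside [0, 9]); the cylinder at (5, 12) is not intersected at this z (z outside [4, 10.5]); Subtracting the remaining from the first: the first operand is absent here, so nothing remains; the cone at (-3, 1.5) contributes a regular 6-gon of circumradius 5.382 (interpolated between r1=6.5 and r2=4 at t=0.447); Taking the union: only the cone at (-3, 1.5) is present, so the union is just that shape — 1 connected region. The result has 1 disconnected region.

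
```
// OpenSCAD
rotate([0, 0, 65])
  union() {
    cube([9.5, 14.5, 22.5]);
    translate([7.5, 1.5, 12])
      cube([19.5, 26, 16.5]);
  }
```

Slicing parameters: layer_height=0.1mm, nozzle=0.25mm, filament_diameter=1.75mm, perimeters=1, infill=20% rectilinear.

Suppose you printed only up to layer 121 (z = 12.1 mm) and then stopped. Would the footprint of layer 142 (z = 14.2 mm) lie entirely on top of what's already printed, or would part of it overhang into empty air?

entirely on top

Compare the two slices. At z = 12.1: the cube is present — its section is the full 9.5×14.5 rectangle (area 137.75 mm²); the cube at (7.5, 1.5) is present — its section is the full 19.5×26 rectangle (area 507.00 mm²); Taking the union: the regions partially overlap — summed areas 644.75 mm² minus the doubly-counted overlap 26.00 mm² gives 618.75 mm² — area = 618.75 mm²; (rotated 65° about Z; rotation is an isometry so areas/perimeters/island counts are preserved). At z = 14.2: the cube (footprint 9.5×14.5) is included at this height (area 137.75 mm²); the cube at (7.5, 1.5) is present — its section is the full 19.5×26 rectangle (area 507.00 mm²); Taking the union: the regions partially overlap — summed areas 644.75 mm² minus the doubly-counted overlap 26.00 mm² gives 618.75 mm² — area = 618.75 mm²; (rotated 65° about Z; rotation is an isometry so areas/perimeters/island counts are preserved). Checking containment: the cross-section at z = 14.2 is a subset of the cross-section at z = 12.1.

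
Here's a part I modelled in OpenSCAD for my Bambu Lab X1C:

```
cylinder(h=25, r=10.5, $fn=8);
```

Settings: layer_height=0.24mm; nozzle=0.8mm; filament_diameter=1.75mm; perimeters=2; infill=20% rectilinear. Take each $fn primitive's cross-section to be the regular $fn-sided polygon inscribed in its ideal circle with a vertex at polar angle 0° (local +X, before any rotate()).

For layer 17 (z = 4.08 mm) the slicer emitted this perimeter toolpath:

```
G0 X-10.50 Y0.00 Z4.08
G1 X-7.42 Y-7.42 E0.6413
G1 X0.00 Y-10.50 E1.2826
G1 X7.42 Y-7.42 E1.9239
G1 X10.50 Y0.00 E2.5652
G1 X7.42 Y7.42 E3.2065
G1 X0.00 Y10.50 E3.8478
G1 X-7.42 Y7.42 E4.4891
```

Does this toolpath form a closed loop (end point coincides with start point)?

Start point (G0): (-10.50, 0.00). End point (last G1): the path does not return to the start — open.

no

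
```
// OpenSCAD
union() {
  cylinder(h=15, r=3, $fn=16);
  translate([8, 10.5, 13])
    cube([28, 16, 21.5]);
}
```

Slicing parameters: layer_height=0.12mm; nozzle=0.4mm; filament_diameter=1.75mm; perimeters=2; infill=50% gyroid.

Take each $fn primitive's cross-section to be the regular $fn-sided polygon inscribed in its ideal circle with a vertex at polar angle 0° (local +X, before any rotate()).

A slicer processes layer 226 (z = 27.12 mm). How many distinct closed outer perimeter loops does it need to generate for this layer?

1

At z = 27.12 mm: the cylinder is not intersected at this z (z outside [0, 15]); the 28×16 cube at (8, 10.5) contributes its full rectangle; Combining (union): only the 28×16 cube at (8, 10.5) is present, so the union is just that shape — 1 connected region. The result has 1 disconnected region.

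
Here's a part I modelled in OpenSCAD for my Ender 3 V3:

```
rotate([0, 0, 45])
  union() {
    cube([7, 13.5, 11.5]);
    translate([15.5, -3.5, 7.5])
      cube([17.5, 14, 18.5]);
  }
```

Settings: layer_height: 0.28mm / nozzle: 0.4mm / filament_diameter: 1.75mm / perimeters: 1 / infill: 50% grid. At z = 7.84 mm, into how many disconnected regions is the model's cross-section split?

At z = 7.84 mm: the cube (footprint 7×13.5) is included at this height; the cube at (15.5, -3.5) (footprint 17.5×14) is included at this height; Merging all regions: the 2 present regions are separate (no shared area or edge), so areas and boundary lengths simply add and each stays a separate island — 2 connected regions; (whole slice rotated 45° about Z — lengths, areas and connectivity unchanged). The result has 2 disconnected regions.

2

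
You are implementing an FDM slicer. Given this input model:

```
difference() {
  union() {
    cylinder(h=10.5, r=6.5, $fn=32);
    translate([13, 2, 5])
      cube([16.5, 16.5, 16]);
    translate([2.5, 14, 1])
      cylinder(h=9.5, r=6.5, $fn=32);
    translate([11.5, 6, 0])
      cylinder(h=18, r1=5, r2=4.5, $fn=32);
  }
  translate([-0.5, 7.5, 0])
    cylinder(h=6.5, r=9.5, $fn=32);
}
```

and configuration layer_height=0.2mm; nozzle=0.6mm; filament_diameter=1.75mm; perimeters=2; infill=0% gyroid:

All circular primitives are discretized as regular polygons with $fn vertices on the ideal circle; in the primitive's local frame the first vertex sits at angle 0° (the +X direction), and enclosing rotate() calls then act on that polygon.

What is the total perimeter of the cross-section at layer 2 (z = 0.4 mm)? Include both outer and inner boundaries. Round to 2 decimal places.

At z = 0.4 mm: the r=6.5 cylinder gives a regular 32-gon of circumradius 6.5 (constant along its height) (perimeter = 2·32·6.500·sin(180°/32) = 40.78 mm); the cube at (13, 2) is absent (z outside [5, 21]); the cylinder at (2.5, 14) is not intersected at this z (z outside [1, 10.5]); the cone at (11.5, 6) (r1=5→r2=4.5) has section circumradius 4.989 here — a regular 32-gon (perimeter = 2·32·4.989·sin(180°/32) = 31.30 mm); Merging all regions: the 2 present regions are separate (no shared area or edge), so areas and boundary lengths simply add and each stays a separate island — boundary = 72.07 mm; the cylinder at (-0.5, 7.5): section is a regular 32-gon, circumradius r=9.5 (perimeter = 2·32·9.500·sin(180°/32) = 59.59 mm); Taking the first minus the rest: starting from the result so far, the r=9.5 cylinder at (-0.5, 7.5) partially overlaps it — only the 92.67 mm² overlap (of its 281.71 mm²) is removed, clipping the outline — boundary = 66.41 mm. Overall, the cross-section has 2 separate islands. Total boundary length (outer) = 66.41 mm.

66.41 mm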